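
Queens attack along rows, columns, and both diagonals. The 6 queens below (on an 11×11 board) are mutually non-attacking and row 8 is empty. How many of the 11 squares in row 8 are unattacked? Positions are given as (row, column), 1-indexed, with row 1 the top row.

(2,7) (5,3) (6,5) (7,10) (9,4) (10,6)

(2,7) attacks row 8 at column 7 and diagonals 1.
(5,3) attacks row 8 at column 3 and diagonals 6.
(6,5) attacks row 8 at column 5 and diagonals 3, 7.
(7,10) attacks row 8 at column 10 and diagonals 9, 11.
(9,4) attacks row 8 at column 4 and diagonals 3, 5.
(10,6) attacks row 8 at column 6 and diagonals 4, 8.
Attacked columns: {1, 3, 4, 5, 6, 7, 8, 9, 10, 11}. Safe: {2}.

1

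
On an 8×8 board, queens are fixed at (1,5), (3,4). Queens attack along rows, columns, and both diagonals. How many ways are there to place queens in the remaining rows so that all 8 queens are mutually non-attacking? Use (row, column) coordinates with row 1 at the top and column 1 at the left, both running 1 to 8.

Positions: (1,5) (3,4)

6

Branch on row 2: col 1 → 1; col 2 → 2; col 7 → 1; col 8 → 2.
Sum: 1 + 2 + 1 + 2 = 6.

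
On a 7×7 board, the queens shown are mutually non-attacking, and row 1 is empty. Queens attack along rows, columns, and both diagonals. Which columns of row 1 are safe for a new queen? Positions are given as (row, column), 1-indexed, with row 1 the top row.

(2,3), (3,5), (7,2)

columns 1, 6

(2,3) attacks row 1 at column 3 and diagonals 2, 4.
(3,5) attacks row 1 at column 5 and diagonals 3, 7.
(7,2) attacks row 1 at column 2.
Attacked columns: {2, 3, 4, 5, 7}. Safe: {1, 6}.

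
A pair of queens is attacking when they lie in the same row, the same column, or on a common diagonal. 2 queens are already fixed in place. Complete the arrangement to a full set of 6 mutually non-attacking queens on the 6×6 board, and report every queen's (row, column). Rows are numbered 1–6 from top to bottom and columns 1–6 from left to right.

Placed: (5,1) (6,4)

Row 1: attacked by (5,1)→{1,5}; (6,4)→{4}. Safe: 2, 3, 6. Place at column 3.
Row 2: attacked by (1,3)→{2,3,4}; (5,1)→{1,4}; (6,4)→{4}. Safe: 5, 6. Place at column 6.
Row 3: attacked by (1,3)→{1,3,5}; (2,6)→{5,6}; (5,1)→{1,3}; (6,4)→{1,4}. Safe: 2. Place at column 2.
Row 4: attacked by (1,3)→{3,6}; (2,6)→{4,6}; (3,2)→{1,2,3}; (5,1)→{1,2}; (6,4)→{2,4,6}. Safe: 5. Place at column 5.
Columns [3, 6, 2, 5, 1, 4], r−c [-2, -4, 1, -1, 4, 2], r+c [4, 8, 5, 9, 6, 10] are all distinct, so no two queens attack.

(1,3) (2,6) (3,2) (4,5) (5,1) (6,4)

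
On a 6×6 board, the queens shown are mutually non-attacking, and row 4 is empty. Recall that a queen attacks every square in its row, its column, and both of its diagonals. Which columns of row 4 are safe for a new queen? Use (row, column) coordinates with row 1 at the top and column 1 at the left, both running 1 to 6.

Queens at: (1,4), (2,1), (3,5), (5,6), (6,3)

columns 2

(1,4) attacks row 4 at column 4 and diagonals 1.
(2,1) attacks row 4 at column 1 and diagonals 3.
(3,5) attacks row 4 at column 5 and diagonals 4, 6.
(5,6) attacks row 4 at column 6 and diagonals 5.
(6,3) attacks row 4 at column 3 and diagonals 1, 5.
Attacked columns: {1, 3, 4, 5, 6}. Safe: {2}.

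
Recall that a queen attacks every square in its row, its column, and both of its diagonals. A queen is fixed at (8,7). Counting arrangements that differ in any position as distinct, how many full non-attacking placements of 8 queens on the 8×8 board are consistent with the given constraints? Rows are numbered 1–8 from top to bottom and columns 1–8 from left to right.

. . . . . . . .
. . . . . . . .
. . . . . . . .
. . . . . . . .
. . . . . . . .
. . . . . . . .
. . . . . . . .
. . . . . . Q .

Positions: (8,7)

Branch on row 1: col 1 → 0; col 2 → 0; col 3 → 0; col 4 → 3; col 5 → 3; col 6 → 2; col 8 → 0.
Sum: 0 + 0 + 0 + 3 + 3 + 2 + 0 = 8.

8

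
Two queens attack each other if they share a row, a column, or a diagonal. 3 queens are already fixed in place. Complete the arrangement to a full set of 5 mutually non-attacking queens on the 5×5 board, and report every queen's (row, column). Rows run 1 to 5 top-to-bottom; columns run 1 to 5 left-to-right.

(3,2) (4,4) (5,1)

Row 1: attacked by (3,2)→{2,4}; (4,4)→{1,4}; (5,1)→{1,5}. Safe: 3. Place at column 3.
Row 2: attacked by (1,3)→{2,3,4}; (3,2)→{1,2,3}; (4,4)→{2,4}; (5,1)→{1,4}. Safe: 5. Place at column 5.
Columns [3, 5, 2, 4, 1], r−c [-2, -3, 1, 0, 4], r+c [4, 7, 5, 8, 6] are all distinct, so no two queens attack.

(1,3) (2,5) (3,2) (4,4) (5,1)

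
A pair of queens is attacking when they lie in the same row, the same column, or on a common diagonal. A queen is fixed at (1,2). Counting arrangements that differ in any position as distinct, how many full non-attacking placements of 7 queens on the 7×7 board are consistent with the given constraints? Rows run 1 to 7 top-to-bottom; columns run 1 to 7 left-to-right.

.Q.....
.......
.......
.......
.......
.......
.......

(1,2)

7

Branch on row 2: col 4 → 2; col 5 → 3; col 6 → 1; col 7 → 1.
Sum: 2 + 3 + 1 + 1 = 7.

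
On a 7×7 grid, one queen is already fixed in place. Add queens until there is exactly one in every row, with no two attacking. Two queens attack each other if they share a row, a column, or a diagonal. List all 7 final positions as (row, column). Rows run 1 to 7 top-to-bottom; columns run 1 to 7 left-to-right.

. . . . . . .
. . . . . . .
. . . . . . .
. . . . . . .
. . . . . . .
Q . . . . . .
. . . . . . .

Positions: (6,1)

Row 1: attacked by (6,1)→{1,6}. Safe: 2, 3, 4, 5, 7. Place at column 2.
Row 2: attacked by (1,2)→{1,2,3}; (6,1)→{1,5}. Safe: 4, 6, 7. Place at column 6.
Row 3: attacked by (1,2)→{2,4}; (2,6)→{5,6,7}; (6,1)→{1,4}. Safe: 3. Place at column 3.
Row 4: attacked by (1,2)→{2,5}; (2,6)→{4,6}; (3,3)→{2,3,4}; (6,1)→{1,3}. Safe: 7. Place at column 7.
Row 5: attacked by (1,2)→{2,6}; (2,6)→{3,6}; (3,3)→{1,3,5}; (4,7)→{6,7}; (6,1)→{1,2}. Safe: 4. Place at column 4.
Row 7: attacked by (1,2)→{2}; (2,6)→{1,6}; (3,3)→{3,7}; (4,7)→{4,7}; (5,4)→{2,4,6}; (6,1)→{1,2}. Safe: 5. Place at column 5.
Columns [2, 6, 3, 7, 4, 1, 5], r−c [-1, -4, 0, -3, 1, 5, 2], r+c [3, 8, 6, 11, 9, 7, 12] are all distinct, so no two queens attack.

(1,2) (2,6) (3,3) (4,7) (5,4) (6,1) (7,5)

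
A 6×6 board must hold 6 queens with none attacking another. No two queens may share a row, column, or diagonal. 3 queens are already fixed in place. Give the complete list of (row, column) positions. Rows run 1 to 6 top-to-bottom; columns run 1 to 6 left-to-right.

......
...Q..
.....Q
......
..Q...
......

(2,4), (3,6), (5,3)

(1,2) (2,4) (3,6) (4,1) (5,3) (6,5)

Row 1: attacked by (2,4)→{3,4,5}; (3,6)→{4,6}; (5,3)→{3}. Safe: 1, 2. Place at column 2.
Row 4: attacked by (1,2)→{2,5}; (2,4)→{2,4,6}; (3,6)→{5,6}; (5,3)→{2,3,4}. Safe: 1. Place at column 1.
Row 6: attacked by (1,2)→{2}; (2,4)→{4}; (3,6)→{3,6}; (4,1)→{1,3}; (5,3)→{2,3,4}. Safe: 5. Place at column 5.
Columns [2, 4, 6, 1, 3, 5], r−c [-1, -2, -3, 3, 2, 1], r+c [3, 6, 9, 5, 8, 11] are all distinct, so no two queens attack.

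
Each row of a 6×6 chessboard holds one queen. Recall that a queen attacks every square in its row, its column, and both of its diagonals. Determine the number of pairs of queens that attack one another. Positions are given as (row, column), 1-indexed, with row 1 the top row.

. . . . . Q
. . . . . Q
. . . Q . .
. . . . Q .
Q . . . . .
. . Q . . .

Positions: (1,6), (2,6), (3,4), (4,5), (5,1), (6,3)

4

Same column: (1,6)–(2,6) (column 6).
Same diagonal: (1,6)–(3,4) (|1−3| = |6−4| = 2); (3,4)–(4,5) (|3−4| = |4−5| = 1); (4,5)–(6,3) (|4−6| = |5−3| = 2).
Total attacking pairs: 4.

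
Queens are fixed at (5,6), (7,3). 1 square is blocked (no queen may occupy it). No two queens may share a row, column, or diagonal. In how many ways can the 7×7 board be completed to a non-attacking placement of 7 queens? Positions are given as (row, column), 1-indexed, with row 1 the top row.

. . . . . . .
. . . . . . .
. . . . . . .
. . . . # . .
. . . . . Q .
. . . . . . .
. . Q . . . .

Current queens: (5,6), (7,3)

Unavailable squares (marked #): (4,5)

Branch on row 1: col 1 → 0; col 4 → 1; col 5 → 1; col 7 → 0.
Sum: 0 + 1 + 1 + 0 = 2.

2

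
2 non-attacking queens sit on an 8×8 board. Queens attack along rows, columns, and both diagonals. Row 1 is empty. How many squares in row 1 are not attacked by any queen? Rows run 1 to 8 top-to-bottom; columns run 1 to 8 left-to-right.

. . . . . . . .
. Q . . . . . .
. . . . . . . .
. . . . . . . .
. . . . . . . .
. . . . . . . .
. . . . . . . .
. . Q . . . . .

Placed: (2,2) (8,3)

(2,2) attacks row 1 at column 2 and diagonals 1, 3.
(8,3) attacks row 1 at column 3.
Attacked columns: {1, 2, 3}. Safe: {4, 5, 6, 7, 8}.

5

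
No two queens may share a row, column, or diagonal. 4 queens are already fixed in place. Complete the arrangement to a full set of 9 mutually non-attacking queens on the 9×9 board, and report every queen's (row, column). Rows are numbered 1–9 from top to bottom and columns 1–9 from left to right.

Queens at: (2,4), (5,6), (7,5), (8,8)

(1,7) (2,4) (3,2) (4,9) (5,6) (6,3) (7,5) (8,8) (9,1)

Row 1: attacked by (2,4)→{3,4,5}; (5,6)→{2,6}; (7,5)→{5}; (8,8)→{1,8}. Safe: 7, 9. Place at column 7.
Row 3: attacked by (1,7)→{5,7,9}; (2,4)→{3,4,5}; (5,6)→{4,6,8}; (7,5)→{1,5,9}; (8,8)→{3,8}. Safe: 2. Place at column 2.
Row 4: attacked by (1,7)→{4,7}; (2,4)→{2,4,6}; (3,2)→{1,2,3}; (5,6)→{5,6,7}; (7,5)→{2,5,8}; (8,8)→{4,8}. Safe: 9. Place at column 9.
Row 6: attacked by (1,7)→{2,7}; (2,4)→{4,8}; (3,2)→{2,5}; (4,9)→{7,9}; (5,6)→{5,6,7}; (7,5)→{4,5,6}; (8,8)→{6,8}. Safe: 1, 3. Place at column 3.
Row 9: attacked by (1,7)→{7}; (2,4)→{4}; (3,2)→{2,8}; (4,9)→{4,9}; (5,6)→{2,6}; (6,3)→{3,6}; (7,5)→{3,5,7}; (8,8)→{7,8,9}. Safe: 1. Place at column 1.
Columns [7, 4, 2, 9, 6, 3, 5, 8, 1], r−c [-6, -2, 1, -5, -1, 3, 2, 0, 8], r+c [8, 6, 5, 13, 11, 9, 12, 16, 10] are all distinct, so no two queens attack.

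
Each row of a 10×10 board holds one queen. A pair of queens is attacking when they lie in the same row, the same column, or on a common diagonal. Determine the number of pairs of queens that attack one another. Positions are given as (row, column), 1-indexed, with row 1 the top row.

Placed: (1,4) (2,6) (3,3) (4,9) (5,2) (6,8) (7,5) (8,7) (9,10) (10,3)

Same column: (3,3)–(10,3) (column 3).
Same diagonal: (4,9)–(10,3) (|4−10| = |9−3| = 6).
Total attacking pairs: 2.

2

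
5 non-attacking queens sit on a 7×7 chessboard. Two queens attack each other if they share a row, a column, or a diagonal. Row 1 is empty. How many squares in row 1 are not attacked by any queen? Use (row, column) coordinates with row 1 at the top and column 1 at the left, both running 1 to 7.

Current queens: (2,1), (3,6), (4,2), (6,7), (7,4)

1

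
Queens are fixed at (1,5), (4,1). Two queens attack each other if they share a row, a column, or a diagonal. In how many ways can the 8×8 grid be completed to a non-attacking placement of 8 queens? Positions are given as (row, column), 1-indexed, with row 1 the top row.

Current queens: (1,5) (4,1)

Branch on row 2: col 2 → 2; col 7 → 1; col 8 → 2.
Sum: 2 + 1 + 2 = 5.

5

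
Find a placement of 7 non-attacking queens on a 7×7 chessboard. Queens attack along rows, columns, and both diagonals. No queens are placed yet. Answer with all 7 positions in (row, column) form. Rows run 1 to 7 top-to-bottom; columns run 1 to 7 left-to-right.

Row 1: Safe: 1, 2, 3, 4, 5, 6, 7. Place at column 5.
Row 2: attacked by (1,5)→{4,5,6}. Safe: 1, 2, 3, 7. Place at column 1.
Row 3: attacked by (1,5)→{3,5,7}; (2,1)→{1,2}. Safe: 4, 6. Place at column 4.
Row 4: attacked by (1,5)→{2,5}; (2,1)→{1,3}; (3,4)→{3,4,5}. Safe: 6, 7. Place at column 7.
Row 5: attacked by (1,5)→{1,5}; (2,1)→{1,4}; (3,4)→{2,4,6}; (4,7)→{6,7}. Safe: 3. Place at column 3.
Row 6: attacked by (1,5)→{5}; (2,1)→{1,5}; (3,4)→{1,4,7}; (4,7)→{5,7}; (5,3)→{2,3,4}. Safe: 6. Place at column 6.
Row 7: attacked by (1,5)→{5}; (2,1)→{1,6}; (3,4)→{4}; (4,7)→{4,7}; (5,3)→{1,3,5}; (6,6)→{5,6,7}. Safe: 2. Place at column 2.
Columns [5, 1, 4, 7, 3, 6, 2], r−c [-4, 1, -1, -3, 2, 0, 5], r+c [6, 3, 7, 11, 8, 12, 9] are all distinct, so no two queens attack.

(1,5) (2,1) (3,4) (4,7) (5,3) (6,6) (7,2)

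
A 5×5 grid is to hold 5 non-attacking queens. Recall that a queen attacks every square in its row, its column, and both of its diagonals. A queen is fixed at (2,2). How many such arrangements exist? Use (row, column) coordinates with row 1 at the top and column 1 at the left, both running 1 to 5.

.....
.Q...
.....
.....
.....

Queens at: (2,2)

Branch on row 1: col 4 → 1; col 5 → 1.
Sum: 1 + 1 = 2.

2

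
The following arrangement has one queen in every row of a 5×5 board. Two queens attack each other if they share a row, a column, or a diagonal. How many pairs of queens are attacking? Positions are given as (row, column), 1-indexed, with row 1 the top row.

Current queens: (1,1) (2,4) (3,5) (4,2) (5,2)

Same column: (4,2)–(5,2) (column 2).
Same diagonal: (2,4)–(3,5) (|2−3| = |4−5| = 1); (2,4)–(4,2) (|2−4| = |4−2| = 2).
Total attacking pairs: 3.

3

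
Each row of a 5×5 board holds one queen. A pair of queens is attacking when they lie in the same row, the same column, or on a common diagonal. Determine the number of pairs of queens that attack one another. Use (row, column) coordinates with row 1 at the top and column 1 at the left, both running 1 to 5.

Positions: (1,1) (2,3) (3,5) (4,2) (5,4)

0

All columns are distinct and no two queens satisfy |Δrow| = |Δcol|, so no pair attacks.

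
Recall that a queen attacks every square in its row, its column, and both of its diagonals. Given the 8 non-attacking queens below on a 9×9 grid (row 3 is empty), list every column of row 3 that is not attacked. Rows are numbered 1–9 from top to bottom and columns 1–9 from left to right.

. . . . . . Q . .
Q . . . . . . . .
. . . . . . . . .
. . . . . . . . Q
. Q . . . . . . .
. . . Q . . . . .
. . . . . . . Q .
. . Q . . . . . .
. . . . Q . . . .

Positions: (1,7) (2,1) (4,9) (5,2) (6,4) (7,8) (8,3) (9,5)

(1,7) attacks row 3 at column 7 and diagonals 5, 9.
(2,1) attacks row 3 at column 1 and diagonals 2.
(4,9) attacks row 3 at column 9 and diagonals 8.
(5,2) attacks row 3 at column 2 and diagonals 4.
(6,4) attacks row 3 at column 4 and diagonals 1, 7.
(7,8) attacks row 3 at column 8 and diagonals 4.
(8,3) attacks row 3 at column 3 and diagonals 8.
(9,5) attacks row 3 at column 5.
Attacked columns: {1, 2, 3, 4, 5, 7, 8, 9}. Safe: {6}.

columns 6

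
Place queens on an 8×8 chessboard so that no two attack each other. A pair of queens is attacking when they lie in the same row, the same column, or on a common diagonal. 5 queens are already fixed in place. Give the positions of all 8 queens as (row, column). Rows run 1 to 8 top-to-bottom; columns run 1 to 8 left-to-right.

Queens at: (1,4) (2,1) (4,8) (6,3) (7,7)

(1,4) (2,1) (3,5) (4,8) (5,6) (6,3) (7,7) (8,2)

Row 3: attacked by (1,4)→{2,4,6}; (2,1)→{1,2}; (4,8)→{7,8}; (6,3)→{3,6}; (7,7)→{3,7}. Safe: 5. Place at column 5.
Row 5: attacked by (1,4)→{4,8}; (2,1)→{1,4}; (3,5)→{3,5,7}; (4,8)→{7,8}; (6,3)→{2,3,4}; (7,7)→{5,7}. Safe: 6. Place at column 6.
Row 8: attacked by (1,4)→{4}; (2,1)→{1,7}; (3,5)→{5}; (4,8)→{4,8}; (5,6)→{3,6}; (6,3)→{1,3,5}; (7,7)→{6,7,8}. Safe: 2. Place at column 2.
Columns [4, 1, 5, 8, 6, 3, 7, 2], r−c [-3, 1, -2, -4, -1, 3, 0, 6], r+c [5, 3, 8, 12, 11, 9, 14, 10] are all distinct, so no two queens attack.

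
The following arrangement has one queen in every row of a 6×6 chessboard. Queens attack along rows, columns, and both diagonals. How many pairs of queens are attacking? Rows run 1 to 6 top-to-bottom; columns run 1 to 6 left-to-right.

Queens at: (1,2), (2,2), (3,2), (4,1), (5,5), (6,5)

Same column: (1,2)–(2,2) (column 2); (1,2)–(3,2) (column 2); (2,2)–(3,2) (column 2); (5,5)–(6,5) (column 5).
Same diagonal: (2,2)–(5,5) (|2−5| = |2−5| = 3); (3,2)–(4,1) (|3−4| = |2−1| = 1); (3,2)–(6,5) (|3−6| = |2−5| = 3).
Total attacking pairs: 7.

7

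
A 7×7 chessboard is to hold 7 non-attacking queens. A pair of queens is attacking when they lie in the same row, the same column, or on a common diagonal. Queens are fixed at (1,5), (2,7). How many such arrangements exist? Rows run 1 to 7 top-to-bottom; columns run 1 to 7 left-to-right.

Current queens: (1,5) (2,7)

Branch on row 3: col 1 → 0; col 2 → 2; col 4 → 0.
Sum: 0 + 2 + 0 = 2.

2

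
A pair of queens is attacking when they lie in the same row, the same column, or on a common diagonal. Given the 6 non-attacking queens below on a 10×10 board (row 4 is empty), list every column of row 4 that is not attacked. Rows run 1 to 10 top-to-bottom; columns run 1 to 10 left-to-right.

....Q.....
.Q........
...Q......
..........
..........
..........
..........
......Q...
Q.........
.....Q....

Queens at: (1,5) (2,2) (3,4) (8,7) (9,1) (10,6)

columns 9, 10

(1,5) attacks row 4 at column 5 and diagonals 2, 8.
(2,2) attacks row 4 at column 2 and diagonals 4.
(3,4) attacks row 4 at column 4 and diagonals 3, 5.
(8,7) attacks row 4 at column 7 and diagonals 3.
(9,1) attacks row 4 at column 1 and diagonals 6.
(10,6) attacks row 4 at column 6.
Attacked columns: {1, 2, 3, 4, 5, 6, 7, 8}. Safe: {9, 10}.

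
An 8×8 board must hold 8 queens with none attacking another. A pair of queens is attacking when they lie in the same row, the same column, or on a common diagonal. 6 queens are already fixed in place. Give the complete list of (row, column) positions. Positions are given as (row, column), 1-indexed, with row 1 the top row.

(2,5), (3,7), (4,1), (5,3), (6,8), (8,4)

(1,2) (2,5) (3,7) (4,1) (5,3) (6,8) (7,6) (8,4)

Row 1: attacked by (2,5)→{4,5,6}; (3,7)→{5,7}; (4,1)→{1,4}; (5,3)→{3,7}; (6,8)→{3,8}; (8,4)→{4}. Safe: 2. Place at column 2.
Row 7: attacked by (1,2)→{2,8}; (2,5)→{5}; (3,7)→{3,7}; (4,1)→{1,4}; (5,3)→{1,3,5}; (6,8)→{7,8}; (8,4)→{3,4,5}. Safe: 6. Place at column 6.
Columns [2, 5, 7, 1, 3, 8, 6, 4], r−c [-1, -3, -4, 3, 2, -2, 1, 4], r+c [3, 7, 10, 5, 8, 14, 13, 12] are all distinct, so no two queens attack.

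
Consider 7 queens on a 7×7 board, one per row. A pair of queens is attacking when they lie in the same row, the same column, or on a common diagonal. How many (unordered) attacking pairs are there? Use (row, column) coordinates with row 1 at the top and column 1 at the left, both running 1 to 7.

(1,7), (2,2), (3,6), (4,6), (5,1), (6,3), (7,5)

Same column: (3,6)–(4,6) (column 6).
Same diagonal: (3,6)–(6,3) (|3−6| = |6−3| = 3).
Total attacking pairs: 2.

2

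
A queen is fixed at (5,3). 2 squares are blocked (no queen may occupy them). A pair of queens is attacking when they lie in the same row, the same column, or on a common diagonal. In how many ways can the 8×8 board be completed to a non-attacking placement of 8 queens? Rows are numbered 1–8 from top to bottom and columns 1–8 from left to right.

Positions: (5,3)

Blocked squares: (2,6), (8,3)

12

Branch on row 1: col 1 → 1; col 2 → 3; col 4 → 0; col 5 → 6; col 6 → 2; col 8 → 0.
Sum: 1 + 3 + 0 + 6 + 2 + 0 = 12.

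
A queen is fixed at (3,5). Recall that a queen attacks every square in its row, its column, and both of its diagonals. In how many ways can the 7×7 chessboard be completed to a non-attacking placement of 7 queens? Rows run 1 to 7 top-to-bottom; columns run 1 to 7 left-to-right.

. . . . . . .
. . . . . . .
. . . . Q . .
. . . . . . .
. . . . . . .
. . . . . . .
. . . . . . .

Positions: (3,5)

6

Branch on row 1: col 1 → 1; col 2 → 1; col 4 → 2; col 6 → 2.
Sum: 1 + 1 + 2 + 2 = 6.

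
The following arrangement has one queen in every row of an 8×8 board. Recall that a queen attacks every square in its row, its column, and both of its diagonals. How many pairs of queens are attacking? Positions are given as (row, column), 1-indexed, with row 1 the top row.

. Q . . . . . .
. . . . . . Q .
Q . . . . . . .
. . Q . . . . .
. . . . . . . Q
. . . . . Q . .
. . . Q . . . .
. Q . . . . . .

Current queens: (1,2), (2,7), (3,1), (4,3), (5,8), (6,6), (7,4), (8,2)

Same column: (1,2)–(8,2) (column 2).
Total attacking pairs: 1.

1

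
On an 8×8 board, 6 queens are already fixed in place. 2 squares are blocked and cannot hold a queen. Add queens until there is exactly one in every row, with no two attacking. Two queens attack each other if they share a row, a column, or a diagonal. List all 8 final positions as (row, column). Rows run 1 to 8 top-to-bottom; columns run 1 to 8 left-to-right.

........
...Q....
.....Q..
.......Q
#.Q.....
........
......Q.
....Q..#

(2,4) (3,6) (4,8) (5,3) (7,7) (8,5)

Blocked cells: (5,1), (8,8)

Row 1: attacked by (2,4)→{3,4,5}; (3,6)→{4,6,8}; (4,8)→{5,8}; (5,3)→{3,7}; (7,7)→{1,7}; (8,5)→{5}. Safe: 2. Place at column 2.
Row 6: attacked by (1,2)→{2,7}; (2,4)→{4,8}; (3,6)→{3,6}; (4,8)→{6,8}; (5,3)→{2,3,4}; (7,7)→{6,7,8}; (8,5)→{3,5,7}. Safe: 1. Place at column 1.
Columns [2, 4, 6, 8, 3, 1, 7, 5], r−c [-1, -2, -3, -4, 2, 5, 0, 3], r+c [3, 6, 9, 12, 8, 7, 14, 13] are all distinct, so no two queens attack.

(1,2) (2,4) (3,6) (4,8) (5,3) (6,1) (7,7) (8,5)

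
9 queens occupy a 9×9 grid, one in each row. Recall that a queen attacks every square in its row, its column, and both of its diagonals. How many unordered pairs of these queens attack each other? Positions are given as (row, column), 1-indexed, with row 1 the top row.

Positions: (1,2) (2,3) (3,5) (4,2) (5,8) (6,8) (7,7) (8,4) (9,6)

5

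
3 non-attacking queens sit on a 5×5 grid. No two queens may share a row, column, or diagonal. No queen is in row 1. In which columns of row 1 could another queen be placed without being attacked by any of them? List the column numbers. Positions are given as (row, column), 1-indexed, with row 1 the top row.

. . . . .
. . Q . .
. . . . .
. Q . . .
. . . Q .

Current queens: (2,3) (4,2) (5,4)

(2,3) attacks row 1 at column 3 and diagonals 2, 4.
(4,2) attacks row 1 at column 2 and diagonals 5.
(5,4) attacks row 1 at column 4.
Attacked columns: {2, 3, 4, 5}. Safe: {1}.

columns 1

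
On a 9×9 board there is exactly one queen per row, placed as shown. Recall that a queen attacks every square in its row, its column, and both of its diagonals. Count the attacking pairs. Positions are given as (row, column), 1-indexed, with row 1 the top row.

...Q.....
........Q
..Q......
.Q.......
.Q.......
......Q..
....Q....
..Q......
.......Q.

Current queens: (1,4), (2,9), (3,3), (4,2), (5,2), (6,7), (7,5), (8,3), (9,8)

Same column: (3,3)–(8,3) (column 3); (4,2)–(5,2) (column 2).
Same diagonal: (2,9)–(8,3) (|2−8| = |9−3| = 6); (3,3)–(4,2) (|3−4| = |3−2| = 1); (4,2)–(7,5) (|4−7| = |2−5| = 3).
Total attacking pairs: 5.

5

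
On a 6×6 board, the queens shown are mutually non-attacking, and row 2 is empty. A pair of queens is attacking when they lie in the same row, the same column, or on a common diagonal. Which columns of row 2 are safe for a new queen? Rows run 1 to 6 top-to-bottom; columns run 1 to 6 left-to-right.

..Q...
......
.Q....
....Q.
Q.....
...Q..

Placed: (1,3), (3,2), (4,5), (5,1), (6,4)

(1,3) attacks row 2 at column 3 and diagonals 2, 4.
(3,2) attacks row 2 at column 2 and diagonals 1, 3.
(4,5) attacks row 2 at column 5 and diagonals 3.
(5,1) attacks row 2 at column 1 and diagonals 4.
(6,4) attacks row 2 at column 4.
Attacked columns: {1, 2, 3, 4, 5}. Safe: {6}.

columns 6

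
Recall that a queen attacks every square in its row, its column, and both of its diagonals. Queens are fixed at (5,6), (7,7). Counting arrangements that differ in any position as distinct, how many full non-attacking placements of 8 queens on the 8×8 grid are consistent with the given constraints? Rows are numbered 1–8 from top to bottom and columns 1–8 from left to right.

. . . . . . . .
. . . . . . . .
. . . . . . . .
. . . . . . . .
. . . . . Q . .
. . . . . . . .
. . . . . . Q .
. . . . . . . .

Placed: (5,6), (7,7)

4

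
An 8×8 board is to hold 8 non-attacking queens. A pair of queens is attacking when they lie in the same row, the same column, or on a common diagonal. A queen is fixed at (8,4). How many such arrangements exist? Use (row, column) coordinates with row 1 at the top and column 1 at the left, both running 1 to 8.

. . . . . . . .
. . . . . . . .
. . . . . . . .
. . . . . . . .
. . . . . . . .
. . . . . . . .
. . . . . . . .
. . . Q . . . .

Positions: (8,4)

18

Branch on row 1: col 1 → 1; col 2 → 3; col 3 → 3; col 5 → 3; col 6 → 4; col 7 → 3; col 8 → 1.
Sum: 1 + 3 + 3 + 3 + 4 + 3 + 1 = 18.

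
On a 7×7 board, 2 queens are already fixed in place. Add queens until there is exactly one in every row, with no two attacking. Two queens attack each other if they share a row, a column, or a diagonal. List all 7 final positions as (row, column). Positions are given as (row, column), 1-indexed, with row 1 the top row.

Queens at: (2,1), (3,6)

(1,3) (2,1) (3,6) (4,4) (5,2) (6,7) (7,5)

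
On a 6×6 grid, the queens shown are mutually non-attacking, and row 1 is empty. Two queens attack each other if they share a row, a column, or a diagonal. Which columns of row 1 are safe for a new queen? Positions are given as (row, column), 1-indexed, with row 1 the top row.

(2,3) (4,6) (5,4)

columns 1, 5

(2,3) attacks row 1 at column 3 and diagonals 2, 4.
(4,6) attacks row 1 at column 6 and diagonals 3.
(5,4) attacks row 1 at column 4.
Attacked columns: {2, 3, 4, 6}. Safe: {1, 5}.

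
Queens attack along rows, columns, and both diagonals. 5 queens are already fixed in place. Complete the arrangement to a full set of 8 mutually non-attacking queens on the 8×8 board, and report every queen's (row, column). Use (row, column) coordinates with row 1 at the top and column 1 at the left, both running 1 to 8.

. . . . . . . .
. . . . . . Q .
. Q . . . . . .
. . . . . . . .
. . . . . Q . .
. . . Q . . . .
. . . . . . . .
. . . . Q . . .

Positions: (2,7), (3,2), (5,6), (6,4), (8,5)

(1,3) (2,7) (3,2) (4,8) (5,6) (6,4) (7,1) (8,5)

Row 1: attacked by (2,7)→{6,7,8}; (3,2)→{2,4}; (5,6)→{2,6}; (6,4)→{4}; (8,5)→{5}. Safe: 1, 3. Place at column 3.
Row 4: attacked by (1,3)→{3,6}; (2,7)→{5,7}; (3,2)→{1,2,3}; (5,6)→{5,6,7}; (6,4)→{2,4,6}; (8,5)→{1,5}. Safe: 8. Place at column 8.
Row 7: attacked by (1,3)→{3}; (2,7)→{2,7}; (3,2)→{2,6}; (4,8)→{5,8}; (5,6)→{4,6,8}; (6,4)→{3,4,5}; (8,5)→{4,5,6}. Safe: 1. Place at column 1.
Columns [3, 7, 2, 8, 6, 4, 1, 5], r−c [-2, -5, 1, -4, -1, 2, 6, 3], r+c [4, 9, 5, 12, 11, 10, 8, 13] are all distinct, so no two queens attack.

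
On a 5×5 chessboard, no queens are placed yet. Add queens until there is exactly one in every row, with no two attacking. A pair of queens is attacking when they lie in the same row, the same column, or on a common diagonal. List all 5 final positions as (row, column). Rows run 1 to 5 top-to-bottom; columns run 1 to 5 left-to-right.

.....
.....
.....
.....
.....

(1,4) (2,1) (3,3) (4,5) (5,2)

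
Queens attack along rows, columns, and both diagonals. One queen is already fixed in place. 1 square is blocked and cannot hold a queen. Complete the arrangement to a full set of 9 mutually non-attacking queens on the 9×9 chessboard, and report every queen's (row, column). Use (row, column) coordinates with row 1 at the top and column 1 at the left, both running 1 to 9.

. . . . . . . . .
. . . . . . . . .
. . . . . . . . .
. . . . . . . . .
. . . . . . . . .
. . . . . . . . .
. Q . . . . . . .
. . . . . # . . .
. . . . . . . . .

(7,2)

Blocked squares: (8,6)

Row 1: attacked by (7,2)→{2,8}. Safe: 1, 3, 4, 5, 6, 7, 9. Place at column 9.
Row 2: attacked by (1,9)→{8,9}; (7,2)→{2,7}. Safe: 1, 3, 4, 5, 6. Place at column 5.
Row 3: attacked by (1,9)→{7,9}; (2,5)→{4,5,6}; (7,2)→{2,6}. Safe: 1, 3, 8. Place at column 3.
Row 4: attacked by (1,9)→{6,9}; (2,5)→{3,5,7}; (3,3)→{2,3,4}; (7,2)→{2,5}. Safe: 1, 8. Place at column 1.
Row 5: attacked by (1,9)→{5,9}; (2,5)→{2,5,8}; (3,3)→{1,3,5}; (4,1)→{1,2}; (7,2)→{2,4}. Safe: 6, 7. Place at column 6.
Row 6: attacked by (1,9)→{4,9}; (2,5)→{1,5,9}; (3,3)→{3,6}; (4,1)→{1,3}; (5,6)→{5,6,7}; (7,2)→{1,2,3}. Safe: 8. Place at column 8.
Row 8: attacked by (1,9)→{2,9}; (2,5)→{5}; (3,3)→{3,8}; (4,1)→{1,5}; (5,6)→{3,6,9}; (6,8)→{6,8}; (7,2)→{1,2,3}. Blocked: 6. Safe: 4, 7. Place at column 4.
Row 9: attacked by (1,9)→{1,9}; (2,5)→{5}; (3,3)→{3,9}; (4,1)→{1,6}; (5,6)→{2,6}; (6,8)→{5,8}; (7,2)→{2,4}; (8,4)→{3,4,5}. Safe: 7. Place at column 7.
Columns [9, 5, 3, 1, 6, 8, 2, 4, 7], r−c [-8, -3, 0, 3, -1, -2, 5, 4, 2], r+c [10, 7, 6, 5, 11, 14, 9, 12, 16] are all distinct, so no two queens attack.

(1,9) (2,5) (3,3) (4,1) (5,6) (6,8) (7,2) (8,4) (9,7)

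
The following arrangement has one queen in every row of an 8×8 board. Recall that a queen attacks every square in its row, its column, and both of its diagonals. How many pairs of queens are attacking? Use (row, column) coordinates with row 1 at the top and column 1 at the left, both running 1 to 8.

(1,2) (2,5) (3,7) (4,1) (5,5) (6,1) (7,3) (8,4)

7

Same column: (2,5)–(5,5) (column 5); (4,1)–(6,1) (column 1).
Same diagonal: (2,5)–(6,1) (|2−6| = |5−1| = 4); (3,7)–(5,5) (|3−5| = |7−5| = 2); (3,7)–(7,3) (|3−7| = |7−3| = 4); (5,5)–(7,3) (|5−7| = |5−3| = 2); (7,3)–(8,4) (|7−8| = |3−4| = 1).
Total attacking pairs: 7.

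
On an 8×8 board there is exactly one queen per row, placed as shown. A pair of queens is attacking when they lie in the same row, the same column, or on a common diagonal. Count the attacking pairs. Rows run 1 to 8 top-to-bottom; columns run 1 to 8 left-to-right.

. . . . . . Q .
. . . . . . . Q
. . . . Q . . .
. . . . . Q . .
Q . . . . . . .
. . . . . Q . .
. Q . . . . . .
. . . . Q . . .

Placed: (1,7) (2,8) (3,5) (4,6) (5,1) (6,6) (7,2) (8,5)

6

Same column: (3,5)–(8,5) (column 5); (4,6)–(6,6) (column 6).
Same diagonal: (1,7)–(2,8) (|1−2| = |7−8| = 1); (1,7)–(3,5) (|1−3| = |7−5| = 2); (2,8)–(4,6) (|2−4| = |8−6| = 2); (3,5)–(4,6) (|3−4| = |5−6| = 1).
Total attacking pairs: 6.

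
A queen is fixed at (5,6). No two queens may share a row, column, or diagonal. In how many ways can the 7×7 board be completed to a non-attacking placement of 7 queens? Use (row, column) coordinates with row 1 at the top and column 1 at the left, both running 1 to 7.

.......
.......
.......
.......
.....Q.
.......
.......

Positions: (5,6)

6

Branch on row 1: col 1 → 1; col 3 → 1; col 4 → 2; col 5 → 1; col 7 → 1.
Sum: 1 + 1 + 2 + 1 + 1 = 6.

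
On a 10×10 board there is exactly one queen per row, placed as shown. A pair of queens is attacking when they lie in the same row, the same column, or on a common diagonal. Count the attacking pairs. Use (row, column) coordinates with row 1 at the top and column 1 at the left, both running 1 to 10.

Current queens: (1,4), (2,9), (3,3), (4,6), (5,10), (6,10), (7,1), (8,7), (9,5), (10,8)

2

Same column: (5,10)–(6,10) (column 10).
Same diagonal: (5,10)–(8,7) (|5−8| = |10−7| = 3).
Total attacking pairs: 2.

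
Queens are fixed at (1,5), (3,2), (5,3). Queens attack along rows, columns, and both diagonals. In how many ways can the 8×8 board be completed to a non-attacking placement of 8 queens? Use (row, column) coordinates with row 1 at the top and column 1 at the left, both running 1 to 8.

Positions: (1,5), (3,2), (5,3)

Branch on row 2: col 7 → 2; col 8 → 0.
Sum: 2 + 0 = 2.

2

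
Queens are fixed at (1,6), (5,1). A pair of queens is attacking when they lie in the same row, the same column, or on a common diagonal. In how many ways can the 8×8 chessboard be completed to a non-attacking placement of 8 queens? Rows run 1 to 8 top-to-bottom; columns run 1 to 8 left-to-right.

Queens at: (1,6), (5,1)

4

Branch on row 2: col 2 → 0; col 3 → 3; col 8 → 1.
Sum: 0 + 3 + 1 = 4.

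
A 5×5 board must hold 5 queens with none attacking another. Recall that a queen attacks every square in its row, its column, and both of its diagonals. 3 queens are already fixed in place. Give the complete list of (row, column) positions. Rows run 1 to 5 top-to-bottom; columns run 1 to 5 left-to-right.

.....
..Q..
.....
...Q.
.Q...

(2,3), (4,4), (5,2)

(1,5) (2,3) (3,1) (4,4) (5,2)

Row 1: attacked by (2,3)→{2,3,4}; (4,4)→{1,4}; (5,2)→{2}. Safe: 5. Place at column 5.
Row 3: attacked by (1,5)→{3,5}; (2,3)→{2,3,4}; (4,4)→{3,4,5}; (5,2)→{2,4}. Safe: 1. Place at column 1.
Columns [5, 3, 1, 4, 2], r−c [-4, -1, 2, 0, 3], r+c [6, 5, 4, 8, 7] are all distinct, so no two queens attack.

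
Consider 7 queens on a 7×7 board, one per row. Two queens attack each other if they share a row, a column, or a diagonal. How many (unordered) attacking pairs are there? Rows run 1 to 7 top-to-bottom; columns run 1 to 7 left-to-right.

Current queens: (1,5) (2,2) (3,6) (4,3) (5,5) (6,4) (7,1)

Same column: (1,5)–(5,5) (column 5).
Same diagonal: (2,2)–(5,5) (|2−5| = |2−5| = 3); (5,5)–(6,4) (|5−6| = |5−4| = 1).
Total attacking pairs: 3.

3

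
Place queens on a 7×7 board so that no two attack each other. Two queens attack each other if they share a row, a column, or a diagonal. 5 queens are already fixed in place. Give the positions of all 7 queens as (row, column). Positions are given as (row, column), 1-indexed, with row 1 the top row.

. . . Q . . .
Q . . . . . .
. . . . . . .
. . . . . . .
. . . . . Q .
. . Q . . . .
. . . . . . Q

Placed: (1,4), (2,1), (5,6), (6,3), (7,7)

Row 3: attacked by (1,4)→{2,4,6}; (2,1)→{1,2}; (5,6)→{4,6}; (6,3)→{3,6}; (7,7)→{3,7}. Safe: 5. Place at column 5.
Row 4: attacked by (1,4)→{1,4,7}; (2,1)→{1,3}; (3,5)→{4,5,6}; (5,6)→{5,6,7}; (6,3)→{1,3,5}; (7,7)→{4,7}. Safe: 2. Place at column 2.
Columns [4, 1, 5, 2, 6, 3, 7], r−c [-3, 1, -2, 2, -1, 3, 0], r+c [5, 3, 8, 6, 11, 9, 14] are all distinct, so no two queens attack.

(1,4) (2,1) (3,5) (4,2) (5,6) (6,3) (7,7)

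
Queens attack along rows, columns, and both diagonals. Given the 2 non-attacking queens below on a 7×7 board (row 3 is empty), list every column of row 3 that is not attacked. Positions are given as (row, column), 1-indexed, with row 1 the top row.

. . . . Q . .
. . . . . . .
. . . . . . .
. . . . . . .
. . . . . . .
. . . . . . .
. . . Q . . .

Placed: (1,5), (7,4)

(1,5) attacks row 3 at column 5 and diagonals 3, 7.
(7,4) attacks row 3 at column 4.
Attacked columns: {3, 4, 5, 7}. Safe: {1, 2, 6}.

columns 1, 2, 6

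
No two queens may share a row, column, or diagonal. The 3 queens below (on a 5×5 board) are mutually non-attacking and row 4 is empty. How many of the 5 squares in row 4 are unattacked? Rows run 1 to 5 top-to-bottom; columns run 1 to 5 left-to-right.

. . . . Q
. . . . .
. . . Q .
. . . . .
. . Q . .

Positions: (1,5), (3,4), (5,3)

1

(1,5) attacks row 4 at column 5 and diagonals 2.
(3,4) attacks row 4 at column 4 and diagonals 3, 5.
(5,3) attacks row 4 at column 3 and diagonals 2, 4.
Attacked columns: {2, 3, 4, 5}. Safe: {1}.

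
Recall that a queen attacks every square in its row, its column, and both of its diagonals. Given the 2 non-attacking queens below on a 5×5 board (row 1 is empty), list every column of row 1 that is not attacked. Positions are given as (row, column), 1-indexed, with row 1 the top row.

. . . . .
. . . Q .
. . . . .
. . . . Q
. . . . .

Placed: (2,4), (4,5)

columns 1

(2,4) attacks row 1 at column 4 and diagonals 3, 5.
(4,5) attacks row 1 at column 5 and diagonals 2.
Attacked columns: {2, 3, 4, 5}. Safe: {1}.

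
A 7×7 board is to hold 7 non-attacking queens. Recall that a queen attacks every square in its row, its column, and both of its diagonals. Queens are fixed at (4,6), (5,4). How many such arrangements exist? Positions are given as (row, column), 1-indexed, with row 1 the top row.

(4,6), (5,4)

1

Branch on row 1: col 1 → 0; col 2 → 0; col 5 → 1; col 7 → 0.
Sum: 0 + 0 + 1 + 0 = 1.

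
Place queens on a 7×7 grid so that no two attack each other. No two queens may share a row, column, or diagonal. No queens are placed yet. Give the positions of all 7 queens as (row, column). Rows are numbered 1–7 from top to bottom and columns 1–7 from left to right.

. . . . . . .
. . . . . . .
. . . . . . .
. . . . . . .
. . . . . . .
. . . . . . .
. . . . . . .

(1,3) (2,5) (3,7) (4,2) (5,4) (6,6) (7,1)

Row 1: Safe: 1, 2, 3, 4, 5, 6, 7. Place at column 3.
Row 2: attacked by (1,3)→{2,3,4}. Safe: 1, 5, 6, 7. Place at column 5.
Row 3: attacked by (1,3)→{1,3,5}; (2,5)→{4,5,6}. Safe: 2, 7. Place at column 7.
Row 4: attacked by (1,3)→{3,6}; (2,5)→{3,5,7}; (3,7)→{6,7}. Safe: 1, 2, 4. Place at column 2.
Row 5: attacked by (1,3)→{3,7}; (2,5)→{2,5}; (3,7)→{5,7}; (4,2)→{1,2,3}. Safe: 4, 6. Place at column 4.
Row 6: attacked by (1,3)→{3}; (2,5)→{1,5}; (3,7)→{4,7}; (4,2)→{2,4}; (5,4)→{3,4,5}. Safe: 6. Place at column 6.
Row 7: attacked by (1,3)→{3}; (2,5)→{5}; (3,7)→{3,7}; (4,2)→{2,5}; (5,4)→{2,4,6}; (6,6)→{5,6,7}. Safe: 1. Place at column 1.
Columns [3, 5, 7, 2, 4, 6, 1], r−c [-2, -3, -4, 2, 1, 0, 6], r+c [4, 7, 10, 6, 9, 12, 8] are all distinct, so no two queens attack.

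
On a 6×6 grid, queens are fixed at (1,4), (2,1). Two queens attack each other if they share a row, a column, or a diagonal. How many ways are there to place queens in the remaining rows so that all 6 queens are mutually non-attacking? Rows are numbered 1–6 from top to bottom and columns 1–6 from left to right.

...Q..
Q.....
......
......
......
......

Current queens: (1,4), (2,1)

1

Branch on row 3: col 3 → 0; col 5 → 1.
Sum: 0 + 1 = 1.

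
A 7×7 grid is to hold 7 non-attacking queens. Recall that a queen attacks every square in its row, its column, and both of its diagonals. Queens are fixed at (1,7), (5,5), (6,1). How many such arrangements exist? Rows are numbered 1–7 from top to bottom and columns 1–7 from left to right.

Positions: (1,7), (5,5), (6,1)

1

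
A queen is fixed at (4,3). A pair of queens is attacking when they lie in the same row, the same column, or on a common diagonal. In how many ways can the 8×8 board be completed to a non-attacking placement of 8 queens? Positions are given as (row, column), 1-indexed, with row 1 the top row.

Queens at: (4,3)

12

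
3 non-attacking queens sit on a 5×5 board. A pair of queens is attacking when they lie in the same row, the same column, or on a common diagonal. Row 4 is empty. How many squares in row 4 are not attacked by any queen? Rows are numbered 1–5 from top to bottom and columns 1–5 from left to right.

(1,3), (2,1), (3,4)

1

(1,3) attacks row 4 at column 3.
(2,1) attacks row 4 at column 1 and diagonals 3.
(3,4) attacks row 4 at column 4 and diagonals 3, 5.
Attacked columns: {1, 3, 4, 5}. Safe: {2}.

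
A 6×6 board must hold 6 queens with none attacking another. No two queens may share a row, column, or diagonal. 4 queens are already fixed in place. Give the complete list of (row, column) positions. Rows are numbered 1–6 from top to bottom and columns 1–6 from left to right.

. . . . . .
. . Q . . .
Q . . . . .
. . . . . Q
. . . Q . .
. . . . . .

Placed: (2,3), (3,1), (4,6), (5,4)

Row 1: attacked by (2,3)→{2,3,4}; (3,1)→{1,3}; (4,6)→{3,6}; (5,4)→{4}. Safe: 5. Place at column 5.
Row 6: attacked by (1,5)→{5}; (2,3)→{3}; (3,1)→{1,4}; (4,6)→{4,6}; (5,4)→{3,4,5}. Safe: 2. Place at column 2.
Columns [5, 3, 1, 6, 4, 2], r−c [-4, -1, 2, -2, 1, 4], r+c [6, 5, 4, 10, 9, 8] are all distinct, so no two queens attack.

(1,5) (2,3) (3,1) (4,6) (5,4) (6,2)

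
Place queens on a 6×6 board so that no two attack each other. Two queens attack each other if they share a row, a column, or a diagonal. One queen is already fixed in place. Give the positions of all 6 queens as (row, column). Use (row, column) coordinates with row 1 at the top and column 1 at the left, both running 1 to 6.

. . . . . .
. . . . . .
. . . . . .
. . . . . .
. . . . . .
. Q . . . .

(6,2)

(1,5) (2,3) (3,1) (4,6) (5,4) (6,2)

Row 1: attacked by (6,2)→{2}. Safe: 1, 3, 4, 5, 6. Place at column 5.
Row 2: attacked by (1,5)→{4,5,6}; (6,2)→{2,6}. Safe: 1, 3. Place at column 3.
Row 3: attacked by (1,5)→{3,5}; (2,3)→{2,3,4}; (6,2)→{2,5}. Safe: 1, 6. Place at column 1.
Row 4: attacked by (1,5)→{2,5}; (2,3)→{1,3,5}; (3,1)→{1,2}; (6,2)→{2,4}. Safe: 6. Place at column 6.
Row 5: attacked by (1,5)→{1,5}; (2,3)→{3,6}; (3,1)→{1,3}; (4,6)→{5,6}; (6,2)→{1,2,3}. Safe: 4. Place at column 4.
Columns [5, 3, 1, 6, 4, 2], r−c [-4, -1, 2, -2, 1, 4], r+c [6, 5, 4, 10, 9, 8] are all distinct, so no two queens attack.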